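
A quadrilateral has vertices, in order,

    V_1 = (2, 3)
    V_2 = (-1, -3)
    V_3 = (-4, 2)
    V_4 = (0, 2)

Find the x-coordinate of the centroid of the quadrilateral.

Apply the shoelace (surveyor's) formula. First the cross-terms c_i = x_i·y_{i+1} − x_{i+1}·y_i:
  -3, -14, -8, -4  ⇒  2A = -29, A = -14.5.
Then Σ (x_i + x_{i+1})·c_i = 91, so x̄ = 91 / (6·(-14.5)) = -91/87.

-91/87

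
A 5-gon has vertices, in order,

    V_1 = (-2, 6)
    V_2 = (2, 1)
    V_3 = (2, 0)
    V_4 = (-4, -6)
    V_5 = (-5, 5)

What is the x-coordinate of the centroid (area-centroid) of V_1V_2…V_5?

-101/49

Apply the shoelace (surveyor's) formula. First the cross-terms c_i = x_i·y_{i+1} − x_{i+1}·y_i:
  -14, -2, -12, -50, -20  ⇒  2A = -98, A = -49.
Then Σ (x_i + x_{i+1})·c_i = 606, so x̄ = 606 / (6·(-49)) = -101/49.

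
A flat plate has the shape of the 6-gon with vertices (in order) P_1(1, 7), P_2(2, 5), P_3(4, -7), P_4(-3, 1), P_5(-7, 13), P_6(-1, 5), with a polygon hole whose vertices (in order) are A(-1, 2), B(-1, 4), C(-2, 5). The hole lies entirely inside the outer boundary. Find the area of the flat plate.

Outer boundary:
Apply Gauss's area formula: 2A = Σ (x_i·y_{i+1} − x_{i+1}·y_i), indices taken mod 6.
Cross-terms: -9, -34, -17, -32, -22, -12  ⇒  Σ = -126
Area = |Σ|/2 = 63.
Hole:
Cross-terms: -2, 3, 1  ⇒  Σ = 2
Area = |Σ|/2 = 1.
Net area = 63 − 1 = 62.

62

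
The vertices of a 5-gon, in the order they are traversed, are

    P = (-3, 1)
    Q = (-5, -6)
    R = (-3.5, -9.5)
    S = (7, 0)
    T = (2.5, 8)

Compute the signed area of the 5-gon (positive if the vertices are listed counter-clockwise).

99.25

Σ = (23) + (26.5) + (66.5) + (56) + (26.5) = 198.5
Signed area = Σ/2 = 99.25 (positive ⇒ counter-clockwise traversal).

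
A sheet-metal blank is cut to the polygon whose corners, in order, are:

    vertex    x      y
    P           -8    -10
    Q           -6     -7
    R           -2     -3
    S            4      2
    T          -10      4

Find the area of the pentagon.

88

Apply the shoelace (surveyor's) formula: 2A = Σ (x_i·y_{i+1} − x_{i+1}·y_i), indices taken mod 5.
Cross-terms: -4, 4, 8, 36, 132  ⇒  Σ = 176
Area = |Σ|/2 = 88.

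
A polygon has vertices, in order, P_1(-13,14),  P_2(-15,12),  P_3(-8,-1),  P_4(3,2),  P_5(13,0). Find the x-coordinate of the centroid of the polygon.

Apply the shoelace formula. First the cross-terms c_i = x_i·y_{i+1} − x_{i+1}·y_i:
  54, 111, -13, -26, 182  ⇒  2A = 308, A = 154.
Then Σ (x_i + x_{i+1})·c_i = -4416, so x̄ = -4416 / (6·154) = -368/77.

-368/77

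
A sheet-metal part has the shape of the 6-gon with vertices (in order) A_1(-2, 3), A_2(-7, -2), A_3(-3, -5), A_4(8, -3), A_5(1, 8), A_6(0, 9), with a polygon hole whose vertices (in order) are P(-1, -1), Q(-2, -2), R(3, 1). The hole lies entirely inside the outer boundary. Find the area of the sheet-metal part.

Outer boundary:
Apply the shoelace formula: 2A = Σ (x_i·y_{i+1} − x_{i+1}·y_i), indices taken mod 6.
Σ = (25) + (29) + (49) + (67) + (9) + (18) = 197
Area = |Σ|/2 = 98.5.
Hole:
Apply Gauss's area formula: 2A = Σ (x_i·y_{i+1} − x_{i+1}·y_i), indices taken mod 3.
P→Q: (-1)(-2) − (-2)(-1) = 0
Q→R: (-2)(1) − (3)(-2) = 4
R→P: (3)(-1) − (-1)(1) = -2
Σ = 2
Area = |Σ|/2 = 1.
Net area = 98.5 − 1 = 97.5.

97.5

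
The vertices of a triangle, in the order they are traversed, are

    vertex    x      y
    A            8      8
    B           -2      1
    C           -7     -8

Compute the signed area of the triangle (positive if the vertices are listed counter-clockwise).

Apply the shoelace (surveyor's) formula: 2A = Σ (x_i·y_{i+1} − x_{i+1}·y_i), indices taken mod 3.
Σ = (24) + (23) + (8) = 55
Signed area = Σ/2 = 27.5 (positive ⇒ counter-clockwise traversal).

27.5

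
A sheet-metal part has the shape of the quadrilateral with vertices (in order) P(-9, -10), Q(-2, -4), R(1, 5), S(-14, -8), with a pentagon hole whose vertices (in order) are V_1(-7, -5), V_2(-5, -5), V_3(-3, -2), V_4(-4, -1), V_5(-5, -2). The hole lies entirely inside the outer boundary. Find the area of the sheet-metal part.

63

Outer boundary:
Apply the shoelace (surveyor's) formula: 2A = Σ (x_i·y_{i+1} − x_{i+1}·y_i), indices taken mod 4.
Σ = (16) + (-6) + (62) + (68) = 140
Area = |Σ|/2 = 70.
Hole:
Σ = (10) + (-5) + (-5) + (3) + (11) = 14
Area = |Σ|/2 = 7.
Net area = 70 − 7 = 63.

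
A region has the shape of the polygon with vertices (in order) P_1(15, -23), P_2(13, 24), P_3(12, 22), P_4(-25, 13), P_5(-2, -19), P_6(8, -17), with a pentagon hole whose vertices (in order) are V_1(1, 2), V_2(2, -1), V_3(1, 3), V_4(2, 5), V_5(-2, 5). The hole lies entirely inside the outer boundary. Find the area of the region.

Outer boundary:
Cross-terms: 659, -2, 706, 501, 186, 71  ⇒  Σ = 2121
Area = |Σ|/2 = 1060.5.
Hole:
Apply the shoelace formula: 2A = Σ (x_i·y_{i+1} − x_{i+1}·y_i), indices taken mod 5.
V_1→V_2: (1)(-1) − (2)(2) = -5
V_2→V_3: (2)(3) − (1)(-1) = 7
V_3→V_4: (1)(5) − (2)(3) = -1
V_4→V_5: (2)(5) − (-2)(5) = 20
V_5→V_1: (-2)(2) − (1)(5) = -9
Σ = 12
Area = |Σ|/2 = 6.
Net area = 1060.5 − 6 = 1054.5.

1054.5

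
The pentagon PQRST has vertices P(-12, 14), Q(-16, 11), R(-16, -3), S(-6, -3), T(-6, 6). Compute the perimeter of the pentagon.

48

|PQ| = √((-4)² + (-3)²) = √25 = 5
|QR| = √((0)² + (-14)²) = √196 = 14
|RS| = √((10)² + (0)²) = √100 = 10
|ST| = √((0)² + (9)²) = √81 = 9
|TP| = √((-6)² + (8)²) = √100 = 10
Perimeter = 5 + 14 + 10 + 9 + 10 = 48.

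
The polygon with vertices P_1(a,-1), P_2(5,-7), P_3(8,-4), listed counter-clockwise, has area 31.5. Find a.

Write out the shoelace sum; only the two edges meeting at P_1 involve a:
2·Area = [(8·(-1) − a·(-4)) + (a·(-7) − 5·(-1))] + 36
       = -3·a + 33 = 63
⇒ a = -10.

-10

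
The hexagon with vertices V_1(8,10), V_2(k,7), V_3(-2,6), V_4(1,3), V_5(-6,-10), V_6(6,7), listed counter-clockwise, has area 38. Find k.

3

The doubled signed area Σ (x_i y_{i+1} − x_{i+1} y_i) is linear in k.
With k=0 it equals 88; the coefficient of k is -4 (from the two edges through V_2).
So -4·k + 88 = 2·38 = 76 ⇒ k = 3.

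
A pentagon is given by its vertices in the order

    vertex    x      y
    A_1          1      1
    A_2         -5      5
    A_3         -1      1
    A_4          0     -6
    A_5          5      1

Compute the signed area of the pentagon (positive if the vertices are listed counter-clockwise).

25

Apply the surveyor's formula: 2A = Σ (x_i·y_{i+1} − x_{i+1}·y_i), indices taken mod 5.
Cross-terms: 10, 0, 6, 30, 4  ⇒  Σ = 50
Signed area = Σ/2 = 25 (positive ⇒ counter-clockwise traversal).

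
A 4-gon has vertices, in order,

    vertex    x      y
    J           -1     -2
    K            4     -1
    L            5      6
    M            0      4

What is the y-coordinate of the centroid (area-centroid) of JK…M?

Apply Gauss's area formula. First the cross-terms c_i = x_i·y_{i+1} − x_{i+1}·y_i:
  9, 29, 20, 4  ⇒  2A = 62, A = 31.
Then Σ (y_i + y_{i+1})·c_i = 326, so ȳ = 326 / (6·31) = 163/93.

163/93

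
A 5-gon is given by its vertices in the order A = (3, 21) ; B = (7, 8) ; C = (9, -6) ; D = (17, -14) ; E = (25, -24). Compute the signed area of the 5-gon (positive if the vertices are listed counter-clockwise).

139

Apply the shoelace (surveyor's) formula: 2A = Σ (x_i·y_{i+1} − x_{i+1}·y_i), indices taken mod 5.
Cross-terms: -123, -114, -24, -58, 597  ⇒  Σ = 278
Signed area = Σ/2 = 139 (positive ⇒ counter-clockwise traversal).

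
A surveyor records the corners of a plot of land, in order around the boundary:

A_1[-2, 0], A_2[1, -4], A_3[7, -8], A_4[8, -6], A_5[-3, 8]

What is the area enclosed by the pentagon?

56

Apply the surveyor's formula: 2A = Σ (x_i·y_{i+1} − x_{i+1}·y_i), indices taken mod 5.
Cross-terms: 8, 20, 22, 46, 16  ⇒  Σ = 112
Area = |Σ|/2 = 56.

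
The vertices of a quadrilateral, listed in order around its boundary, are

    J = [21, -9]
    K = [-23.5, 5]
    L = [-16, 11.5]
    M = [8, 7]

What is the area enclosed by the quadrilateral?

Apply the shoelace formula: 2A = Σ (x_i·y_{i+1} − x_{i+1}·y_i), indices taken mod 4.
Σ = (-106.5) + (-190.25) + (-204) + (-219) = -719.75
Area = |Σ|/2 = 359.875.

359.875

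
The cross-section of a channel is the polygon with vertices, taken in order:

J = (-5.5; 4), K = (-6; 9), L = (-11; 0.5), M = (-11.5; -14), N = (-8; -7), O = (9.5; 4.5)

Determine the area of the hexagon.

Apply the surveyor's formula: 2A = Σ (x_i·y_{i+1} − x_{i+1}·y_i), indices taken mod 6.
Σ = (-25.5) + (96) + (159.75) + (-31.5) + (30.5) + (62.75) = 292
Area = |Σ|/2 = 146.

146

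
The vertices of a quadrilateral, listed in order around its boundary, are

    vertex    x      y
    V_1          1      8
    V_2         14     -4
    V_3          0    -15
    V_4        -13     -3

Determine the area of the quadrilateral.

311

Σ = (-116) + (-210) + (-195) + (-101) = -622
Area = |Σ|/2 = 311.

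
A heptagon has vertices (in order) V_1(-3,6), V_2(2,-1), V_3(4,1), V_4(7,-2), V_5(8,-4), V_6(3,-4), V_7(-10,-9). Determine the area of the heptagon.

V_1→V_2: (-3)(-1) − (2)(6) = -9
V_2→V_3: (2)(1) − (4)(-1) = 6
V_3→V_4: (4)(-2) − (7)(1) = -15
V_4→V_5: (7)(-4) − (8)(-2) = -12
V_5→V_6: (8)(-4) − (3)(-4) = -20
V_6→V_7: (3)(-9) − (-10)(-4) = -67
V_7→V_1: (-10)(6) − (-3)(-9) = -87
Σ = -204
Area = |Σ|/2 = 102.

102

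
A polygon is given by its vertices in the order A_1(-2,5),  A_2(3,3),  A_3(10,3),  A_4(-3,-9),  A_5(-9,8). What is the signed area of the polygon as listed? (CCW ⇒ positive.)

-128.5

Apply the surveyor's formula: 2A = Σ (x_i·y_{i+1} − x_{i+1}·y_i), indices taken mod 5.
A_1→A_2: (-2)(3) − (3)(5) = -21
A_2→A_3: (3)(3) − (10)(3) = -21
A_3→A_4: (10)(-9) − (-3)(3) = -81
A_4→A_5: (-3)(8) − (-9)(-9) = -105
A_5→A_1: (-9)(5) − (-2)(8) = -29
Σ = -257
Signed area = Σ/2 = -128.5 (negative ⇒ clockwise traversal).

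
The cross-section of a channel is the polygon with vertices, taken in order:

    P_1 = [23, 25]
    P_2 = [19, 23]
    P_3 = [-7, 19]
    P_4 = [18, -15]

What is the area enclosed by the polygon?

Apply Gauss's area formula: 2A = Σ (x_i·y_{i+1} − x_{i+1}·y_i), indices taken mod 4.
Σ = (54) + (522) + (-237) + (795) = 1134
Area = |Σ|/2 = 567.

567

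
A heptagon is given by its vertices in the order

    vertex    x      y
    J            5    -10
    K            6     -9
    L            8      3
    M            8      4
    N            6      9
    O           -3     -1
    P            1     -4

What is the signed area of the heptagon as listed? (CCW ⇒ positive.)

Apply the shoelace (surveyor's) formula: 2A = Σ (x_i·y_{i+1} − x_{i+1}·y_i), indices taken mod 7.
Σ = (15) + (90) + (8) + (48) + (21) + (13) + (10) = 205
Signed area = Σ/2 = 102.5 (positive ⇒ counter-clockwise traversal).

102.5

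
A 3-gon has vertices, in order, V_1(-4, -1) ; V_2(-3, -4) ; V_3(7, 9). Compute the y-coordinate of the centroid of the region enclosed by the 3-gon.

Apply the shoelace formula. First the cross-terms c_i = x_i·y_{i+1} − x_{i+1}·y_i:
  13, 1, 29  ⇒  2A = 43, A = 21.5.
Then Σ (y_i + y_{i+1})·c_i = 172, so ȳ = 172 / (6·21.5) = 4/3.

4/3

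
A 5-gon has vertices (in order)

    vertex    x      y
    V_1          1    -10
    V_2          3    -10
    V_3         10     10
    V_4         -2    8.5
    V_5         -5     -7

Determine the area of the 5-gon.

184.25

Apply the surveyor's formula: 2A = Σ (x_i·y_{i+1} − x_{i+1}·y_i), indices taken mod 5.
Σ = (20) + (130) + (105) + (56.5) + (57) = 368.5
Area = |Σ|/2 = 184.25.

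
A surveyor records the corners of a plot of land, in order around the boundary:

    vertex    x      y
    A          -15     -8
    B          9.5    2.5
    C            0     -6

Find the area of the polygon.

54.25

Apply the shoelace formula: 2A = Σ (x_i·y_{i+1} − x_{i+1}·y_i), indices taken mod 3.
A→B: (-15)(2.5) − (9.5)(-8) = 38.5
B→C: (9.5)(-6) − (0)(2.5) = -57
C→A: (0)(-8) − (-15)(-6) = -90
Σ = -108.5
Area = |Σ|/2 = 54.25.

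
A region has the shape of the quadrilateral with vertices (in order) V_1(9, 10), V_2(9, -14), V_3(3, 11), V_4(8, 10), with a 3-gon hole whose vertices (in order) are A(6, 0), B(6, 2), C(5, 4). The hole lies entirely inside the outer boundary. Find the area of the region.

70.5

Outer boundary:
Apply the surveyor's formula: 2A = Σ (x_i·y_{i+1} − x_{i+1}·y_i), indices taken mod 4.
V_1→V_2: (9)(-14) − (9)(10) = -216
V_2→V_3: (9)(11) − (3)(-14) = 141
V_3→V_4: (3)(10) − (8)(11) = -58
V_4→V_1: (8)(10) − (9)(10) = -10
Σ = -143
Area = |Σ|/2 = 71.5.
Hole:
Σ = (12) + (14) + (-24) = 2
Area = |Σ|/2 = 1.
Net area = 71.5 − 1 = 70.5.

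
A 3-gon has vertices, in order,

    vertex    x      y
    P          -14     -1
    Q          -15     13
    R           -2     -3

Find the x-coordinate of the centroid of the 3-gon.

Apply the shoelace (surveyor's) formula. First the cross-terms c_i = x_i·y_{i+1} − x_{i+1}·y_i:
  -197, 71, -40  ⇒  2A = -166, A = -83.
Then Σ (x_i + x_{i+1})·c_i = 5146, so x̄ = 5146 / (6·(-83)) = -31/3.

-31/3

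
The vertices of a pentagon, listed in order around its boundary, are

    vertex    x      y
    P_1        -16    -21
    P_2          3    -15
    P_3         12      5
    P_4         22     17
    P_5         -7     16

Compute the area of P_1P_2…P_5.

733

Σ = (303) + (195) + (94) + (471) + (403) = 1466
Area = |Σ|/2 = 733.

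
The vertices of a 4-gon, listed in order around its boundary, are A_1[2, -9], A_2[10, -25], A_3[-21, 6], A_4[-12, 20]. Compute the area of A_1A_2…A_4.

Σ = (40) + (-465) + (-348) + (68) = -705
Area = |Σ|/2 = 352.5.

352.5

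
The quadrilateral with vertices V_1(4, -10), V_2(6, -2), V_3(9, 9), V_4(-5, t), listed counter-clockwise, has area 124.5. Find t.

Write out the shoelace sum; only the two edges meeting at V_4 involve t:
2·Area = [(9·t − (-5)·9) + ((-5)·(-10) − 4·t)] + 124
       = 5·t + 219 = 249
⇒ t = 6.

6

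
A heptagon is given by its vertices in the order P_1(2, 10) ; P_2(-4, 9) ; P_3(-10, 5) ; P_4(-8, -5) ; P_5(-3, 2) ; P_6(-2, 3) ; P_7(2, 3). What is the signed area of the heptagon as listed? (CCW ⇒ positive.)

92

Apply the shoelace formula: 2A = Σ (x_i·y_{i+1} − x_{i+1}·y_i), indices taken mod 7.
Σ = (58) + (70) + (90) + (-31) + (-5) + (-12) + (14) = 184
Signed area = Σ/2 = 92 (positive ⇒ counter-clockwise traversal).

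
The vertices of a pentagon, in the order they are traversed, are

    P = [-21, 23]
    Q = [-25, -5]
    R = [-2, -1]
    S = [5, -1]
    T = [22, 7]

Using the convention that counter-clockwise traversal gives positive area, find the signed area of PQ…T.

706

Apply the surveyor's formula: 2A = Σ (x_i·y_{i+1} − x_{i+1}·y_i), indices taken mod 5.
Σ = (680) + (15) + (7) + (57) + (653) = 1412
Signed area = Σ/2 = 706 (positive ⇒ counter-clockwise traversal).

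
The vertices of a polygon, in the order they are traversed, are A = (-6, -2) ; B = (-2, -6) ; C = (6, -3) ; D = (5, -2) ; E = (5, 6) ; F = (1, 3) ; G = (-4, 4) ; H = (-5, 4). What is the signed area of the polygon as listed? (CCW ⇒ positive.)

90

Cross-terms: 32, 42, 3, 40, 9, 16, 4, 34  ⇒  Σ = 180
Signed area = Σ/2 = 90 (positive ⇒ counter-clockwise traversal).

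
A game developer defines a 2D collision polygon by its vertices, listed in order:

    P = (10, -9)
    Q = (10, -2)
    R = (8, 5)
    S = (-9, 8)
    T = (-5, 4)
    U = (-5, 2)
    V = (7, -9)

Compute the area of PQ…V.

158.5

Apply the shoelace formula: 2A = Σ (x_i·y_{i+1} − x_{i+1}·y_i), indices taken mod 7.
Cross-terms: 70, 66, 109, 4, 10, 31, 27  ⇒  Σ = 317
Area = |Σ|/2 = 158.5.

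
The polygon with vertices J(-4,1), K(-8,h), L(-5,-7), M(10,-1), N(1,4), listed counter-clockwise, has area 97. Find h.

The doubled signed area Σ (x_i y_{i+1} − x_{i+1} y_i) is linear in h.
With h=0 it equals 197; the coefficient of h is 1 (from the two edges through K).
So 1·h + 197 = 2·97 = 194 ⇒ h = -3.

-3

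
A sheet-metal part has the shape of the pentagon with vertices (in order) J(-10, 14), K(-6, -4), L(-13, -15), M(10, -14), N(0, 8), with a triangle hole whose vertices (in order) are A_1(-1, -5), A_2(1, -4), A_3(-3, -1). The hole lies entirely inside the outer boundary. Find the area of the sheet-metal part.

Outer boundary:
Σ = (124) + (38) + (332) + (80) + (80) = 654
Area = |Σ|/2 = 327.
Hole:
Apply Gauss's area formula: 2A = Σ (x_i·y_{i+1} − x_{i+1}·y_i), indices taken mod 3.
A_1→A_2: (-1)(-4) − (1)(-5) = 9
A_2→A_3: (1)(-1) − (-3)(-4) = -13
A_3→A_1: (-3)(-5) − (-1)(-1) = 14
Σ = 10
Area = |Σ|/2 = 5.
Net area = 327 − 5 = 322.

322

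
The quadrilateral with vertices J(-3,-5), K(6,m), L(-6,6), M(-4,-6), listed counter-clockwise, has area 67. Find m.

2

The doubled signed area Σ (x_i y_{i+1} − x_{i+1} y_i) is linear in m.
With m=0 it equals 128; the coefficient of m is 3 (from the two edges through K).
So 3·m + 128 = 2·67 = 134 ⇒ m = 2.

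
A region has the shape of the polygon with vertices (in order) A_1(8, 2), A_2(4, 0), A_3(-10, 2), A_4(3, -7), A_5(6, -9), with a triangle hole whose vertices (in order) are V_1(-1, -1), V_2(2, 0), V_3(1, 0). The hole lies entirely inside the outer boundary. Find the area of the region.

81

Outer boundary:
Σ = (-8) + (8) + (64) + (15) + (84) = 163
Area = |Σ|/2 = 81.5.
Hole:
V_1→V_2: (-1)(0) − (2)(-1) = 2
V_2→V_3: (2)(0) − (1)(0) = 0
V_3→V_1: (1)(-1) − (-1)(0) = -1
Σ = 1
Area = |Σ|/2 = 0.5.
Net area = 81.5 − 0.5 = 81.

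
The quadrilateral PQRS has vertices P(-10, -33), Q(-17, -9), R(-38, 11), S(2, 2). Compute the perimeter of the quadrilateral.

|PQ| = √((-7)² + (24)²) = √625 = 25
|QR| = √((-21)² + (20)²) = √841 = 29
|RS| = √((40)² + (-9)²) = √1681 = 41
|SP| = √((-12)² + (-35)²) = √1369 = 37
Perimeter = 25 + 29 + 41 + 37 = 132.

132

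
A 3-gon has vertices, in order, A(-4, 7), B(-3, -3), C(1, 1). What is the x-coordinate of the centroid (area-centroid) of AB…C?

-2

Apply the shoelace (surveyor's) formula. First the cross-terms c_i = x_i·y_{i+1} − x_{i+1}·y_i:
  33, 0, 11  ⇒  2A = 44, A = 22.
Then Σ (x_i + x_{i+1})·c_i = -264, so x̄ = -264 / (6·22) = -2.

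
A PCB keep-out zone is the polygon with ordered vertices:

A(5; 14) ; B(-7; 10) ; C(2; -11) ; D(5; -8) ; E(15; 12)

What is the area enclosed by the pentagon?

287

Apply Gauss's area formula: 2A = Σ (x_i·y_{i+1} − x_{i+1}·y_i), indices taken mod 5.
Σ = (148) + (57) + (39) + (180) + (150) = 574
Area = |Σ|/2 = 287.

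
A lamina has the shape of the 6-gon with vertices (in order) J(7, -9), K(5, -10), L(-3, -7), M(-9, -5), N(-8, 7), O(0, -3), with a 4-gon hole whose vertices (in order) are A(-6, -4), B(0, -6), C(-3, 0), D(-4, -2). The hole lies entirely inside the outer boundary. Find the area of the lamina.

84

Outer boundary:
Apply the surveyor's formula: 2A = Σ (x_i·y_{i+1} − x_{i+1}·y_i), indices taken mod 6.
Σ = (-25) + (-65) + (-48) + (-103) + (24) + (21) = -196
Area = |Σ|/2 = 98.
Hole:
Apply the shoelace formula: 2A = Σ (x_i·y_{i+1} − x_{i+1}·y_i), indices taken mod 4.
A→B: (-6)(-6) − (0)(-4) = 36
B→C: (0)(0) − (-3)(-6) = -18
C→D: (-3)(-2) − (-4)(0) = 6
D→A: (-4)(-4) − (-6)(-2) = 4
Σ = 28
Area = |Σ|/2 = 14.
Net area = 98 − 14 = 84.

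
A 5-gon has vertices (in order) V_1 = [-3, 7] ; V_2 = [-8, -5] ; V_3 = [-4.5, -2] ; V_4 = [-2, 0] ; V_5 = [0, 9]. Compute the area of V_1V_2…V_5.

Apply the shoelace (surveyor's) formula: 2A = Σ (x_i·y_{i+1} − x_{i+1}·y_i), indices taken mod 5.
Σ = (71) + (-6.5) + (-4) + (-18) + (27) = 69.5
Area = |Σ|/2 = 34.75.

34.75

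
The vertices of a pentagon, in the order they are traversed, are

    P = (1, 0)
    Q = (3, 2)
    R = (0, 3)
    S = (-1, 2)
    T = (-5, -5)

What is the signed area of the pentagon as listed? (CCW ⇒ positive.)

Apply the shoelace formula: 2A = Σ (x_i·y_{i+1} − x_{i+1}·y_i), indices taken mod 5.
Σ = (2) + (9) + (3) + (15) + (5) = 34
Signed area = Σ/2 = 17 (positive ⇒ counter-clockwise traversal).

17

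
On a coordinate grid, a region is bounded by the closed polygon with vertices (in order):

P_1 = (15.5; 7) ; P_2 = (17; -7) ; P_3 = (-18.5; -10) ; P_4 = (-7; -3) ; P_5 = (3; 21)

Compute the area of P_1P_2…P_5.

Apply Gauss's area formula: 2A = Σ (x_i·y_{i+1} − x_{i+1}·y_i), indices taken mod 5.
Cross-terms: -227.5, -299.5, -14.5, -138, -304.5  ⇒  Σ = -984
Area = |Σ|/2 = 492.

492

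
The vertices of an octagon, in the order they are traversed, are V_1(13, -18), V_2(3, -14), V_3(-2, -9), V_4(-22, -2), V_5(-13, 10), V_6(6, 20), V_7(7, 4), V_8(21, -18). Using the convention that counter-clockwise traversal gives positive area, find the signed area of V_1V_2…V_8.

-706.5

Σ = (-128) + (-55) + (-194) + (-246) + (-320) + (-116) + (-210) + (-144) = -1413
Signed area = Σ/2 = -706.5 (negative ⇒ clockwise traversal).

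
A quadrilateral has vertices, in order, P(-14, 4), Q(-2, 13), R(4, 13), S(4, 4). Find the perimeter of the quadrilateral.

48

|PQ| = √((12)² + (9)²) = √225 = 15
|QR| = √((6)² + (0)²) = √36 = 6
|RS| = √((0)² + (-9)²) = √81 = 9
|SP| = √((-18)² + (0)²) = √324 = 18
Perimeter = 15 + 6 + 9 + 18 = 48.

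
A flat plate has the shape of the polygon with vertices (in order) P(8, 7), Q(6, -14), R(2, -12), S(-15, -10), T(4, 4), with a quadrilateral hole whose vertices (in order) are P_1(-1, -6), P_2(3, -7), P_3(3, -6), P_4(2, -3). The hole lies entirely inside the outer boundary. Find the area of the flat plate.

Outer boundary:
Cross-terms: -154, -44, -200, -20, -4  ⇒  Σ = -422
Area = |Σ|/2 = 211.
Hole:
Cross-terms: 25, 3, 3, -15  ⇒  Σ = 16
Area = |Σ|/2 = 8.
Net area = 211 − 8 = 203.

203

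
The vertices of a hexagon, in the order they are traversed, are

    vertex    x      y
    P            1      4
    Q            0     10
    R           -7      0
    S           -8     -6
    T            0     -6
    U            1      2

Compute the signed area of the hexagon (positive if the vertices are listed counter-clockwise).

89

Apply the shoelace (surveyor's) formula: 2A = Σ (x_i·y_{i+1} − x_{i+1}·y_i), indices taken mod 6.
P→Q: (1)(10) − (0)(4) = 10
Q→R: (0)(0) − (-7)(10) = 70
R→S: (-7)(-6) − (-8)(0) = 42
S→T: (-8)(-6) − (0)(-6) = 48
T→U: (0)(2) − (1)(-6) = 6
U→P: (1)(4) − (1)(2) = 2
Σ = 178
Signed area = Σ/2 = 89 (positive ⇒ counter-clockwise traversal).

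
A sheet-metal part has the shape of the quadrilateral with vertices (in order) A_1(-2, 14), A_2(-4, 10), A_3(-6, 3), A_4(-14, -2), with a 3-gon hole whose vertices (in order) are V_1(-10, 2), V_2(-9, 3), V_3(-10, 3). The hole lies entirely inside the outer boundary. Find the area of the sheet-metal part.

Outer boundary:
Apply the shoelace (surveyor's) formula: 2A = Σ (x_i·y_{i+1} − x_{i+1}·y_i), indices taken mod 4.
Cross-terms: 36, 48, 54, -200  ⇒  Σ = -62
Area = |Σ|/2 = 31.
Hole:
Σ = (-12) + (3) + (10) = 1
Area = |Σ|/2 = 0.5.
Net area = 31 − 0.5 = 30.5.

30.5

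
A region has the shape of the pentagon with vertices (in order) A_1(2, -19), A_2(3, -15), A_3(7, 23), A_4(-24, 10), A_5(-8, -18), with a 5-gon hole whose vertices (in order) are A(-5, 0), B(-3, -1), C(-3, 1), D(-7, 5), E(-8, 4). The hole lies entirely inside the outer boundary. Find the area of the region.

750

Outer boundary:
Cross-terms: 27, 174, 622, 512, 188  ⇒  Σ = 1523
Area = |Σ|/2 = 761.5.
Hole:
Σ = (5) + (-6) + (-8) + (12) + (20) = 23
Area = |Σ|/2 = 11.5.
Net area = 761.5 − 11.5 = 750.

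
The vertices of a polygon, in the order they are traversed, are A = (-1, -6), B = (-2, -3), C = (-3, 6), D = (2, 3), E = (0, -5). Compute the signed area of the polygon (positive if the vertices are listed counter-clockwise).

-33

Σ = (-9) + (-21) + (-21) + (-10) + (-5) = -66
Signed area = Σ/2 = -33 (negative ⇒ clockwise traversal).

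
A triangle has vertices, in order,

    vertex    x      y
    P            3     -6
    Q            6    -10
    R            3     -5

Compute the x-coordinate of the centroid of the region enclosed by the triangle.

Apply the shoelace formula. First the cross-terms c_i = x_i·y_{i+1} − x_{i+1}·y_i:
  6, 0, -3  ⇒  2A = 3, A = 1.5.
Then Σ (x_i + x_{i+1})·c_i = 36, so x̄ = 36 / (6·1.5) = 4.

4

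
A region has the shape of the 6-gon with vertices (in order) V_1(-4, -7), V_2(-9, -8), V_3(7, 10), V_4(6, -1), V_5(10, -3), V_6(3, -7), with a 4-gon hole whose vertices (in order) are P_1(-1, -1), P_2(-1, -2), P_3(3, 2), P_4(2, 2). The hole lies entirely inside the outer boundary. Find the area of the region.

Outer boundary:
Apply the surveyor's formula: 2A = Σ (x_i·y_{i+1} − x_{i+1}·y_i), indices taken mod 6.
Σ = (-31) + (-34) + (-67) + (-8) + (-61) + (-49) = -250
Area = |Σ|/2 = 125.
Hole:
Apply Gauss's area formula: 2A = Σ (x_i·y_{i+1} − x_{i+1}·y_i), indices taken mod 4.
Σ = (1) + (4) + (2) + (0) = 7
Area = |Σ|/2 = 3.5.
Net area = 125 − 3.5 = 121.5.

121.5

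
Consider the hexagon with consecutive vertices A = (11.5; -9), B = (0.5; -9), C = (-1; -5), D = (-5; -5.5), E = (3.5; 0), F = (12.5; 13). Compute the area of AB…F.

163.625

Σ = (-99) + (-11.5) + (-19.5) + (19.25) + (45.5) + (-262) = -327.25
Area = |Σ|/2 = 163.625.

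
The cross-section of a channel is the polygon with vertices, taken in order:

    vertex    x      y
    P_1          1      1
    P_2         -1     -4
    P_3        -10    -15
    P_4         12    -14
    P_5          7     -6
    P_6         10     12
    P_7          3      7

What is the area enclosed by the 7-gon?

Apply the surveyor's formula: 2A = Σ (x_i·y_{i+1} − x_{i+1}·y_i), indices taken mod 7.
P_1→P_2: (1)(-4) − (-1)(1) = -3
P_2→P_3: (-1)(-15) − (-10)(-4) = -25
P_3→P_4: (-10)(-14) − (12)(-15) = 320
P_4→P_5: (12)(-6) − (7)(-14) = 26
P_5→P_6: (7)(12) − (10)(-6) = 144
P_6→P_7: (10)(7) − (3)(12) = 34
P_7→P_1: (3)(1) − (1)(7) = -4
Σ = 492
Area = |Σ|/2 = 246.

246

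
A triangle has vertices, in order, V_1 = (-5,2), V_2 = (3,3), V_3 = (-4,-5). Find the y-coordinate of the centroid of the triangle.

Apply the surveyor's formula. First the cross-terms c_i = x_i·y_{i+1} − x_{i+1}·y_i:
  -21, -3, -33  ⇒  2A = -57, A = -28.5.
Then Σ (y_i + y_{i+1})·c_i = 0, so ȳ = 0 / (6·(-28.5)) = 0.

0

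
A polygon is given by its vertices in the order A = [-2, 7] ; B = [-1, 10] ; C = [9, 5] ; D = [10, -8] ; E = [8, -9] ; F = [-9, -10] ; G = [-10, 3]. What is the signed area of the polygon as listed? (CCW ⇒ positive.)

A→B: (-2)(10) − (-1)(7) = -13
B→C: (-1)(5) − (9)(10) = -95
C→D: (9)(-8) − (10)(5) = -122
D→E: (10)(-9) − (8)(-8) = -26
E→F: (8)(-10) − (-9)(-9) = -161
F→G: (-9)(3) − (-10)(-10) = -127
G→A: (-10)(7) − (-2)(3) = -64
Σ = -608
Signed area = Σ/2 = -304 (negative ⇒ clockwise traversal).

-304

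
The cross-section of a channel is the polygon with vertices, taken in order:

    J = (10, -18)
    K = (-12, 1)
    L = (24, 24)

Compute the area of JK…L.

Apply Gauss's area formula: 2A = Σ (x_i·y_{i+1} − x_{i+1}·y_i), indices taken mod 3.
J→K: (10)(1) − (-12)(-18) = -206
K→L: (-12)(24) − (24)(1) = -312
L→J: (24)(-18) − (10)(24) = -672
Σ = -1190
Area = |Σ|/2 = 595.

595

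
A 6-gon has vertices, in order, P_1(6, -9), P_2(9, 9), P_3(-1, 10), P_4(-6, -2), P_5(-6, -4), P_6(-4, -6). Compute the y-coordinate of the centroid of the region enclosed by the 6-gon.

41/48

Apply the surveyor's formula. First the cross-terms c_i = x_i·y_{i+1} − x_{i+1}·y_i:
  135, 99, 62, 12, 20, 72  ⇒  2A = 400, A = 200.
Then Σ (y_i + y_{i+1})·c_i = 1025, so ȳ = 1025 / (6·200) = 41/48.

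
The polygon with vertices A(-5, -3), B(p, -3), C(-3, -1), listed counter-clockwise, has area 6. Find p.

1

The doubled signed area Σ (x_i y_{i+1} − x_{i+1} y_i) is linear in p.
With p=0 it equals 10; the coefficient of p is 2 (from the two edges through B).
So 2·p + 10 = 2·6 = 12 ⇒ p = 1.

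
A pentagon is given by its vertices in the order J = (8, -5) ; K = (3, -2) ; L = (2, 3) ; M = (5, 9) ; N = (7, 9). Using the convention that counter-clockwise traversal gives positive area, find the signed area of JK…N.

J→K: (8)(-2) − (3)(-5) = -1
K→L: (3)(3) − (2)(-2) = 13
L→M: (2)(9) − (5)(3) = 3
M→N: (5)(9) − (7)(9) = -18
N→J: (7)(-5) − (8)(9) = -107
Σ = -110
Signed area = Σ/2 = -55 (negative ⇒ clockwise traversal).

-55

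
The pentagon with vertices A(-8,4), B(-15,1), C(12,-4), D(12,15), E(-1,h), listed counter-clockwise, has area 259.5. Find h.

The doubled signed area Σ (x_i y_{i+1} − x_{i+1} y_i) is linear in h.
With h=0 it equals 339; the coefficient of h is 20 (from the two edges through E).
So 20·h + 339 = 2·259.5 = 519 ⇒ h = 9.

9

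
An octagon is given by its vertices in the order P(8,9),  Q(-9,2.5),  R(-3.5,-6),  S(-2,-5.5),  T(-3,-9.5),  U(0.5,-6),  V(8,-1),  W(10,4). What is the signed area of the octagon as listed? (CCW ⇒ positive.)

Σ = (101) + (62.75) + (7.25) + (2.5) + (22.75) + (47.5) + (42) + (58) = 343.75
Signed area = Σ/2 = 171.875 (positive ⇒ counter-clockwise traversal).

171.875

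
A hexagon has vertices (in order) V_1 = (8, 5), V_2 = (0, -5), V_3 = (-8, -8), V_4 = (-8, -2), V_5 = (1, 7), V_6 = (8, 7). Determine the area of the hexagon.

123.5

Apply Gauss's area formula: 2A = Σ (x_i·y_{i+1} − x_{i+1}·y_i), indices taken mod 6.
V_1→V_2: (8)(-5) − (0)(5) = -40
V_2→V_3: (0)(-8) − (-8)(-5) = -40
V_3→V_4: (-8)(-2) − (-8)(-8) = -48
V_4→V_5: (-8)(7) − (1)(-2) = -54
V_5→V_6: (1)(7) − (8)(7) = -49
V_6→V_1: (8)(5) − (8)(7) = -16
Σ = -247
Area = |Σ|/2 = 123.5.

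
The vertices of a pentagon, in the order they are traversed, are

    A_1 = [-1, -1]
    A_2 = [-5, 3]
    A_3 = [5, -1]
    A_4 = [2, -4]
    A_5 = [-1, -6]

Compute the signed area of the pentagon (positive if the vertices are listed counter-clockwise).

-28.5

Cross-terms: -8, -10, -18, -16, -5  ⇒  Σ = -57
Signed area = Σ/2 = -28.5 (negative ⇒ clockwise traversal).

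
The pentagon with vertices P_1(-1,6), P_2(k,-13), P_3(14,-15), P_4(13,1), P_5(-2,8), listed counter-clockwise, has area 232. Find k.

2

The doubled signed area Σ (x_i y_{i+1} − x_{i+1} y_i) is linear in k.
With k=0 it equals 506; the coefficient of k is -21 (from the two edges through P_2).
So -21·k + 506 = 2·232 = 464 ⇒ k = 2.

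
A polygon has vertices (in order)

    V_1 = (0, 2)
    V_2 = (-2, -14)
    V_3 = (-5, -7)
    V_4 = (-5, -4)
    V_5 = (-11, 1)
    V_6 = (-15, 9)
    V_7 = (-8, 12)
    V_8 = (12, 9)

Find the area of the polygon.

Σ = (4) + (-56) + (-15) + (-49) + (-84) + (-108) + (-216) + (24) = -500
Area = |Σ|/2 = 250.

250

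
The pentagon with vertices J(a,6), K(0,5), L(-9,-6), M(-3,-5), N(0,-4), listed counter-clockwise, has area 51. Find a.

The doubled signed area Σ (x_i y_{i+1} − x_{i+1} y_i) is linear in a.
With a=0 it equals 84; the coefficient of a is 9 (from the two edges through J).
So 9·a + 84 = 2·51 = 102 ⇒ a = 2.

2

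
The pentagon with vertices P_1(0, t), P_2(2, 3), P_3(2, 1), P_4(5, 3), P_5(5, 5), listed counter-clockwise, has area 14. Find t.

7

Write out the shoelace sum; only the two edges meeting at P_1 involve t:
2·Area = [(5·t − 0·5) + (0·3 − 2·t)] + 7
       = 3·t + 7 = 28
⇒ t = 7.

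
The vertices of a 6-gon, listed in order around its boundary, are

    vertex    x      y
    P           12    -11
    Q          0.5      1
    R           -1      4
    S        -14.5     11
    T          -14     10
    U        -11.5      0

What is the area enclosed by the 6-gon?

159

Apply the surveyor's formula: 2A = Σ (x_i·y_{i+1} − x_{i+1}·y_i), indices taken mod 6.
P→Q: (12)(1) − (0.5)(-11) = 17.5
Q→R: (0.5)(4) − (-1)(1) = 3
R→S: (-1)(11) − (-14.5)(4) = 47
S→T: (-14.5)(10) − (-14)(11) = 9
T→U: (-14)(0) − (-11.5)(10) = 115
U→P: (-11.5)(-11) − (12)(0) = 126.5
Σ = 318
Area = |Σ|/2 = 159.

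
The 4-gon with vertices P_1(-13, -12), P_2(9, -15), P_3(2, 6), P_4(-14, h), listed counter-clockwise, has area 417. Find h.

Write out the shoelace sum; only the two edges meeting at P_4 involve h:
2·Area = [(2·h − (-14)·6) + ((-14)·(-12) − (-13)·h)] + 387
       = 15·h + 639 = 834
⇒ h = 13.

13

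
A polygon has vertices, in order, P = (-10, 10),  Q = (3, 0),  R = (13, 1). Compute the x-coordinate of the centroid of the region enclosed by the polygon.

2

Apply the surveyor's formula. First the cross-terms c_i = x_i·y_{i+1} − x_{i+1}·y_i:
  -30, 3, 140  ⇒  2A = 113, A = 56.5.
Then Σ (x_i + x_{i+1})·c_i = 678, so x̄ = 678 / (6·56.5) = 2.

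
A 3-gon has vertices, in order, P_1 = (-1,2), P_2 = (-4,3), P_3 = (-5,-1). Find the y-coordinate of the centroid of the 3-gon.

Apply the shoelace (surveyor's) formula. First the cross-terms c_i = x_i·y_{i+1} − x_{i+1}·y_i:
  5, 19, -11  ⇒  2A = 13, A = 6.5.
Then Σ (y_i + y_{i+1})·c_i = 52, so ȳ = 52 / (6·6.5) = 4/3.

4/3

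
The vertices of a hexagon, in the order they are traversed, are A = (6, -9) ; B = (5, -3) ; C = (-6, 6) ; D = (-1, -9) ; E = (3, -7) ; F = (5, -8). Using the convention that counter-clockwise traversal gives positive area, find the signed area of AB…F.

73.5

A→B: (6)(-3) − (5)(-9) = 27
B→C: (5)(6) − (-6)(-3) = 12
C→D: (-6)(-9) − (-1)(6) = 60
D→E: (-1)(-7) − (3)(-9) = 34
E→F: (3)(-8) − (5)(-7) = 11
F→A: (5)(-9) − (6)(-8) = 3
Σ = 147
Signed area = Σ/2 = 73.5 (positive ⇒ counter-clockwise traversal).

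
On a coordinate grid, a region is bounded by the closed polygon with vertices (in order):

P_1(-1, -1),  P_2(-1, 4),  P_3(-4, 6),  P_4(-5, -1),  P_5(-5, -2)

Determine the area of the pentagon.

23.5

Apply the surveyor's formula: 2A = Σ (x_i·y_{i+1} − x_{i+1}·y_i), indices taken mod 5.
Σ = (-5) + (10) + (34) + (5) + (3) = 47
Area = |Σ|/2 = 23.5.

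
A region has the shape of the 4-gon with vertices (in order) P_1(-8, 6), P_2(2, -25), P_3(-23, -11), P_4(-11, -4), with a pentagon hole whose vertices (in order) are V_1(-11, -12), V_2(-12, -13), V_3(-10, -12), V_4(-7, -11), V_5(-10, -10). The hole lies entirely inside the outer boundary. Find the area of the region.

263.5

Outer boundary:
Apply Gauss's area formula: 2A = Σ (x_i·y_{i+1} − x_{i+1}·y_i), indices taken mod 4.
Σ = (188) + (-597) + (-29) + (-98) = -536
Area = |Σ|/2 = 268.
Hole:
Σ = (-1) + (14) + (26) + (-40) + (10) = 9
Area = |Σ|/2 = 4.5.
Net area = 268 − 4.5 = 263.5.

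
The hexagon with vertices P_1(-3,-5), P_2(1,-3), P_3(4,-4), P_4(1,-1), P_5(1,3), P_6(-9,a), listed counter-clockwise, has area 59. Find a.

The doubled signed area Σ (x_i y_{i+1} − x_{i+1} y_i) is linear in a.
With a=0 it equals 98; the coefficient of a is 4 (from the two edges through P_6).
So 4·a + 98 = 2·59 = 118 ⇒ a = 5.

5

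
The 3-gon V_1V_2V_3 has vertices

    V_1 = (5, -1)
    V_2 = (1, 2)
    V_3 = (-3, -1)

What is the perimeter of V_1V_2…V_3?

18

|V_1V_2| = √((-4)² + (3)²) = √25 = 5
|V_2V_3| = √((-4)² + (-3)²) = √25 = 5
|V_3V_1| = √((8)² + (0)²) = √64 = 8
Perimeter = 5 + 5 + 8 = 18.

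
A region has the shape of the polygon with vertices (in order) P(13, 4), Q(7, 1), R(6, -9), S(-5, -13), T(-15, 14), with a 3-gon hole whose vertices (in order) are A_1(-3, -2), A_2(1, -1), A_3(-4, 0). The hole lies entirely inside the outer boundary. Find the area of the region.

352.5

Outer boundary:
Apply the shoelace (surveyor's) formula: 2A = Σ (x_i·y_{i+1} − x_{i+1}·y_i), indices taken mod 5.
Σ = (-15) + (-69) + (-123) + (-265) + (-242) = -714
Area = |Σ|/2 = 357.
Hole:
Apply Gauss's area formula: 2A = Σ (x_i·y_{i+1} − x_{i+1}·y_i), indices taken mod 3.
A_1→A_2: (-3)(-1) − (1)(-2) = 5
A_2→A_3: (1)(0) − (-4)(-1) = -4
A_3→A_1: (-4)(-2) − (-3)(0) = 8
Σ = 9
Area = |Σ|/2 = 4.5.
Net area = 357 − 4.5 = 352.5.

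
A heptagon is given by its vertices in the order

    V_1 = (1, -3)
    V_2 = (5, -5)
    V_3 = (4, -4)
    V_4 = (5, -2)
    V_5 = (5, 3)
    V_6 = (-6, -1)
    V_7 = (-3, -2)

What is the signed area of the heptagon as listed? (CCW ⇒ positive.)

Cross-terms: 10, 0, 12, 25, 13, 9, 11  ⇒  Σ = 80
Signed area = Σ/2 = 40 (positive ⇒ counter-clockwise traversal).

40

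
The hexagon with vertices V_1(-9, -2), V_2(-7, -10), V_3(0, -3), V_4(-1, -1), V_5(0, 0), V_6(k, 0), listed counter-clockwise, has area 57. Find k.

Write out the shoelace sum; only the two edges meeting at V_6 involve k:
2·Area = [(0·0 − k·0) + (k·(-2) − (-9)·0)] + 94
       = -2·k + 94 = 114
⇒ k = -10.

-10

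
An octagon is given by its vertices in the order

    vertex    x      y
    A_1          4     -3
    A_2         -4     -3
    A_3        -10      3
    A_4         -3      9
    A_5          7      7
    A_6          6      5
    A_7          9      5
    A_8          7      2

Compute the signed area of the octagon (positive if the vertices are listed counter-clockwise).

-149.5

Apply Gauss's area formula: 2A = Σ (x_i·y_{i+1} − x_{i+1}·y_i), indices taken mod 8.
A_1→A_2: (4)(-3) − (-4)(-3) = -24
A_2→A_3: (-4)(3) − (-10)(-3) = -42
A_3→A_4: (-10)(9) − (-3)(3) = -81
A_4→A_5: (-3)(7) − (7)(9) = -84
A_5→A_6: (7)(5) − (6)(7) = -7
A_6→A_7: (6)(5) − (9)(5) = -15
A_7→A_8: (9)(2) − (7)(5) = -17
A_8→A_1: (7)(-3) − (4)(2) = -29
Σ = -299
Signed area = Σ/2 = -149.5 (negative ⇒ clockwise traversal).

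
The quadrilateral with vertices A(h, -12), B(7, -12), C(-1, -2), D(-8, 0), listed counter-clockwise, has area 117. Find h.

-8

Write out the shoelace sum; only the two edges meeting at A involve h:
2·Area = [((-8)·(-12) − h·0) + (h·(-12) − 7·(-12))] + -42
       = -12·h + 138 = 234
⇒ h = -8.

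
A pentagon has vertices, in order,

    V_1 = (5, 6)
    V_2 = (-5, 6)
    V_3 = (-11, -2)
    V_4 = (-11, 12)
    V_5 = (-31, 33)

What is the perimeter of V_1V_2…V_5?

|V_1V_2| = √((-10)² + (0)²) = √100 = 10
|V_2V_3| = √((-6)² + (-8)²) = √100 = 10
|V_3V_4| = √((0)² + (14)²) = √196 = 14
|V_4V_5| = √((-20)² + (21)²) = √841 = 29
|V_5V_1| = √((36)² + (-27)²) = √2025 = 45
Perimeter = 10 + 10 + 14 + 29 + 45 = 108.

108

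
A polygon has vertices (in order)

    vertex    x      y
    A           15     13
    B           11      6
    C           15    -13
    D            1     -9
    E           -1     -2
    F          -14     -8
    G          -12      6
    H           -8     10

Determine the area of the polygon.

Apply the surveyor's formula: 2A = Σ (x_i·y_{i+1} − x_{i+1}·y_i), indices taken mod 8.
A→B: (15)(6) − (11)(13) = -53
B→C: (11)(-13) − (15)(6) = -233
C→D: (15)(-9) − (1)(-13) = -122
D→E: (1)(-2) − (-1)(-9) = -11
E→F: (-1)(-8) − (-14)(-2) = -20
F→G: (-14)(6) − (-12)(-8) = -180
G→H: (-12)(10) − (-8)(6) = -72
H→A: (-8)(13) − (15)(10) = -254
Σ = -945
Area = |Σ|/2 = 472.5.

472.5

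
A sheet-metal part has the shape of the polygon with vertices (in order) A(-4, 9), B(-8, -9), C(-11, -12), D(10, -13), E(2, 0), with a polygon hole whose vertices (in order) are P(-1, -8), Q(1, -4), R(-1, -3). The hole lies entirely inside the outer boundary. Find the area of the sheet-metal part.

201

Outer boundary:
A→B: (-4)(-9) − (-8)(9) = 108
B→C: (-8)(-12) − (-11)(-9) = -3
C→D: (-11)(-13) − (10)(-12) = 263
D→E: (10)(0) − (2)(-13) = 26
E→A: (2)(9) − (-4)(0) = 18
Σ = 412
Area = |Σ|/2 = 206.
Hole:
P→Q: (-1)(-4) − (1)(-8) = 12
Q→R: (1)(-3) − (-1)(-4) = -7
R→P: (-1)(-8) − (-1)(-3) = 5
Σ = 10
Area = |Σ|/2 = 5.
Net area = 206 − 5 = 201.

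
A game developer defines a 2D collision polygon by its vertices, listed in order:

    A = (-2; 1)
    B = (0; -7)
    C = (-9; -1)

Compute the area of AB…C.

Apply the surveyor's formula: 2A = Σ (x_i·y_{i+1} − x_{i+1}·y_i), indices taken mod 3.
Σ = (14) + (-63) + (-11) = -60
Area = |Σ|/2 = 30.

30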